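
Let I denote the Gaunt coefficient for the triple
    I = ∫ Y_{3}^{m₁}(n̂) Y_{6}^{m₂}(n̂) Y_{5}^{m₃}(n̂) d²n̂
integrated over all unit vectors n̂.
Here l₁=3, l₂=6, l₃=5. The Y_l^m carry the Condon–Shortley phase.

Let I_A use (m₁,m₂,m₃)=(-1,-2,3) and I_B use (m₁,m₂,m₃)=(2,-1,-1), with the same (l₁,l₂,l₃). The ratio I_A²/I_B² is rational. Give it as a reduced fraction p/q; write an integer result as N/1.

7/6

Same 3,6,5: normalisation and zero-m 3j drop out of the ratio.
A: Δ: 4! 2! 8! / 15! → 1/675675; sum: t=2:+1/11520 t=3:−1/30240 t=4:+1/1935360 = 1/18432; 3j²(3 6 5; -1 -2 3) = Δ·Π!·Σ² = 7/429  (sign +1)
B: Δ: 4! 2! 8! / 15! → 1/675675; sum: t=0:+1/17280 t=1:−1/6912 = -1/11520; 3j²(3 6 5; 2 -1 -1) = Δ·Π!·Σ² = 2/143  (sign -1)
I_A²/I_B² = (7/429)/(2/143) = 7/6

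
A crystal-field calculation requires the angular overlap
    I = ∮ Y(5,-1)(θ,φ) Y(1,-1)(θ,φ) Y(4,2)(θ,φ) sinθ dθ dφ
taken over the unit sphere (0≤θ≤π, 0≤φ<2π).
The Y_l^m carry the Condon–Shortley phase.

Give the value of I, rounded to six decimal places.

-0.120286

m-sum 0 ✓  L=10 even ✓  4≤4≤6 ✓
Π(2lᵢ+1) = 11×3×9 = 297
triangle coeff Δ(5,1,4) = 1/495
Σ_t [1,1]: t=1:−1/576 = -1/576
(3j)²=5/99 [(5 1 4; 0 0 0)], sign=-1
Σ_t [0,0]: t=0:+1/2880 = 1/2880
(3j)²=2/165 [(5 1 4; -1 -1 2)], sign=+1
⇒ 4πI² = 2/11
I = (-1)√(2/11/(4π)) = -0.12028562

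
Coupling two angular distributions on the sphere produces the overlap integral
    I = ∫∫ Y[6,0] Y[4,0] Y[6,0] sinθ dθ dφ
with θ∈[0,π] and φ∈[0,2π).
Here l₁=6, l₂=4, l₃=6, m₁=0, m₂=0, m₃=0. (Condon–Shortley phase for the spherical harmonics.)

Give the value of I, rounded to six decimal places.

0.126716

Rules hold: Σm=0, L=16 even, 2≤6≤10.
N = 13·9·13 = 1521
Δ = 4!·8!·4!/17! = 1/15315300
Racah Σ t=0..4: t=0:+1/829440 t=1:−1/25920 t=2:+1/9216 t=3:−1/25920 t=4:+1/829440 = 7/207360
⇒ 3j(6 4 6; 0 0 0)² = 28/2431, sgn +1
(m-triple is (0,0,0) — same symbol as above.)
4πI² = N·(3j₀)²·(3jₘ)² = 7056/34969
I = +1·√(0.201779/4π) = 0.12671638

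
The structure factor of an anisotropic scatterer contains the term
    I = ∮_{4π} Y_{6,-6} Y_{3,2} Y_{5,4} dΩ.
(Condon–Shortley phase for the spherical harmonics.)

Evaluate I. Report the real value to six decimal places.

Rules hold: Σm=0, L=14 even, 3≤5≤9.
N = 13·7·11 = 1001
Δ = 4!·8!·2!/15! = 1/675675
Racah Σ t=1..3: t=1:−1/8640 t=2:+1/2304 t=3:−1/8640 = 7/34560
⇒ 3j(6 3 5; 0 0 0)² = 7/429, sgn -1
Racah Σ t=4..4: t=4:+1/967680 = 1/967680
⇒ 3j(6 3 5; -6 2 4)² = 3/91, sgn -1
4πI² = N·(3j₀)²·(3jₘ)² = 7/13
I = +1·√(0.538462/4π) = 0.20700098

0.207001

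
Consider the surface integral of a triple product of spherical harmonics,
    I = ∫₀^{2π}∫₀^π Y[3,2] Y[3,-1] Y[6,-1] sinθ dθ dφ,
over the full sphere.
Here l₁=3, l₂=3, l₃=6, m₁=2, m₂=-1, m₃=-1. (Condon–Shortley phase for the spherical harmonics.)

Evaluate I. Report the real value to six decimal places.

-0.121471

m-sum 0 ✓  L=12 even ✓  0≤6≤6 ✓
Π(2lᵢ+1) = 7×7×13 = 637
triangle coeff Δ(3,3,6) = 1/12012
Σ_t [0,0]: t=0:+1/1296 = 1/1296
(3j)²=100/3003 [(3 3 6; 0 0 0)], sign=+1
Σ_t [0,0]: t=0:+1/5760 = 1/5760
(3j)²=5/572 [(3 3 6; 2 -1 -1)], sign=-1
⇒ 4πI² = 875/4719
I = (-1)√(875/4719/(4π)) = -0.12147142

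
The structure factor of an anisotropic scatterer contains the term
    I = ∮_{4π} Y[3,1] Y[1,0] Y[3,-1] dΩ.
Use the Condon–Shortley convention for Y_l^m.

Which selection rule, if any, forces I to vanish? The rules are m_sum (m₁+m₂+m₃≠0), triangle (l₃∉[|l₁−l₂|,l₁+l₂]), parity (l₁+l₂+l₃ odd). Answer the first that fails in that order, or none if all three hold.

parity

Σmᵢ = 0  ✓
l₃∈[|l₁−l₂|,l₁+l₂]=[2,4], have l₃=3  ✓
Σlᵢ = 7 ⇒ odd  ✗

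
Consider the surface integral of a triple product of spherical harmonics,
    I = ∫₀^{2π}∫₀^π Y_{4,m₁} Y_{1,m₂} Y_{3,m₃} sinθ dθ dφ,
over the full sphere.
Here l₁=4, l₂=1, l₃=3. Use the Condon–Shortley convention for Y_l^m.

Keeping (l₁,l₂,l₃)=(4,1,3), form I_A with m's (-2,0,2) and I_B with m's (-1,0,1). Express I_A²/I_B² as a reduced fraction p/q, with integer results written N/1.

Shared (l₁,l₂,l₃)=(4,1,3): N and (l;000)² cancel in I_A²/I_B².
A: Δ = 2!·6!·0!/9! = 1/252; Racah Σ t=1..1: t=1:−1/120 = -1/120; ⇒ 3j(4 1 3; -2 0 2)² = 1/21, sgn +1
B: Δ = 2!·6!·0!/9! = 1/252; Racah Σ t=1..1: t=1:−1/48 = -1/48; ⇒ 3j(4 1 3; -1 0 1)² = 5/84, sgn -1
I_A²/I_B² = (1/21)/(5/84) = 4/5

4/5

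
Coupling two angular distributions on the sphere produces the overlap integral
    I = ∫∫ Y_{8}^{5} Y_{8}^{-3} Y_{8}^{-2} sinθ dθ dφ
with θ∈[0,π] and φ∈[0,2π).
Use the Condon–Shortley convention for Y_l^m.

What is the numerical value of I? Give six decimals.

-0.047359

Checks pass: Σm=0; 24 even; l₃=8∈[0,16].
(2·8+1)(2·8+1)(2·8+1) = 4913
Δ: 8! 8! 8! / 25! → 1/236637794250
sum: t=0:+1/65548320768000 t=1:−1/128024064000 t=2:+1/2985984000 t=3:−1/373248000 t=4:+1/191102976 t=5:−1/373248000 t=6:+1/2985984000 t=7:−1/128024064000 t=8:+1/65548320768000 = 11/20808990720
3j²(8 8 8; 0 0 0) = Δ·Π!·Σ² = 490/96577  (sign +1)
sum: t=0:+1/20901888000 t=1:−1/4180377600 t=2:+1/5225472000 t=3:−1/41803776000 = -1/41803776000
3j²(8 8 8; 5 -3 -2) = Δ·Π!·Σ² = 42/37145  (sign -1)
combine: 4πI² = 4913·490/96577·42/37145 = 69972/2482597
take √, sign -1: I = -0.04735917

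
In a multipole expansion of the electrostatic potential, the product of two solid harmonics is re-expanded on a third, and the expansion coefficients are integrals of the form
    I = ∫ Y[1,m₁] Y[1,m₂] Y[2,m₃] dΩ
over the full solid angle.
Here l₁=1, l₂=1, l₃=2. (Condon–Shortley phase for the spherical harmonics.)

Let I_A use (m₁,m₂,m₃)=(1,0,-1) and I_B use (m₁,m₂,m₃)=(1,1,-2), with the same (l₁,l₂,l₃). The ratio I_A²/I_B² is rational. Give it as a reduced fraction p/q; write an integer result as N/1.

l's match ⇒ only the (l;m) 3-j factors differ between A and B.
A: triangle coeff Δ(1,1,2) = 1/30; Σ_t [0,0]: t=0:+1/2 = 1/2; (3j)²=1/10 [(1 1 2; 1 0 -1)], sign=-1
B: triangle coeff Δ(1,1,2) = 1/30; Σ_t [0,0]: t=0:+1/4 = 1/4; (3j)²=1/5 [(1 1 2; 1 1 -2)], sign=+1
I_A²/I_B² = (1/10)/(1/5) = 1/2

1/2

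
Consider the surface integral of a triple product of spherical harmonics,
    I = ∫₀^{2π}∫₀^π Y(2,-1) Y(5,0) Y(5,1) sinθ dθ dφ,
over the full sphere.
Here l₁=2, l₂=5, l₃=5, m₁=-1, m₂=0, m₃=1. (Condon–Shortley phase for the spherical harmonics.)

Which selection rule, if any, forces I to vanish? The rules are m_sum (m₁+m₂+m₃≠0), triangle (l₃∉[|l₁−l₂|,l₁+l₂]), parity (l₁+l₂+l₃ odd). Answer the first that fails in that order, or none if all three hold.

none

azimuthal sum: -1 + 0 + 1 = 0  ✓
3 ≤ 5 ≤ 7 (triangle on l)  ✓
L = 2 + 5 + 5 = 12 (even)  ✓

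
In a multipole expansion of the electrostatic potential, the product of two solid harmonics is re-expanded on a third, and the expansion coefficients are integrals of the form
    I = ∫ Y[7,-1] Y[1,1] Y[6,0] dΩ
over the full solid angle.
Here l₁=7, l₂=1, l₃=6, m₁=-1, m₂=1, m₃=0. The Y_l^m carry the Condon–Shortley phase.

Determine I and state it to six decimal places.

m-sum 0 ✓  L=14 even ✓  6≤6≤8 ✓
Π(2lᵢ+1) = 15×3×13 = 585
triangle coeff Δ(7,1,6) = 1/1365
Σ_t [1,1]: t=1:−1/518400 = -1/518400
(3j)²=7/195 [(7 1 6; 0 0 0)], sign=-1
Σ_t [2,2]: t=2:+1/1036800 = 1/1036800
(3j)²=4/195 [(7 1 6; -1 1 0)], sign=+1
⇒ 4πI² = 28/65
I = (-1)√(28/65/(4π)) = -0.18514731

-0.185147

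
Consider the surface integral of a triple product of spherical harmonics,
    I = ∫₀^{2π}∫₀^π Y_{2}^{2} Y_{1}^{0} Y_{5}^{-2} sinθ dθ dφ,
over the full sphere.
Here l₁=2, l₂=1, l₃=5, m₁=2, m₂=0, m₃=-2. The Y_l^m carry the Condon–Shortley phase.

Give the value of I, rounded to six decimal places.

l₃=5 ∉ [1,3] — triangle fails ⇒ I = 0

0.000000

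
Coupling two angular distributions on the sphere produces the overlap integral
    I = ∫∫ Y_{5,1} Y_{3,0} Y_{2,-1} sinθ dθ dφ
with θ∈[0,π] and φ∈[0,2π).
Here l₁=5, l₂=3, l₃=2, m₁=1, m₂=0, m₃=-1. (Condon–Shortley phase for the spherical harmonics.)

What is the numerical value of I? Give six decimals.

Rules hold: Σm=0, L=10 even, 2≤2≤8.
N = 11·7·5 = 385
Δ = 6!·4!·0!/11! = 1/2310
Racah Σ t=3..3: t=3:−1/144 = -1/144
⇒ 3j(5 3 2; 0 0 0)² = 10/231, sgn -1
Racah Σ t=3..3: t=3:−1/216 = -1/216
⇒ 3j(5 3 2; 1 0 -1)² = 8/231, sgn +1
4πI² = N·(3j₀)²·(3jₘ)² = 400/693
I = -1·√(0.577201/4π) = -0.21431790

-0.214318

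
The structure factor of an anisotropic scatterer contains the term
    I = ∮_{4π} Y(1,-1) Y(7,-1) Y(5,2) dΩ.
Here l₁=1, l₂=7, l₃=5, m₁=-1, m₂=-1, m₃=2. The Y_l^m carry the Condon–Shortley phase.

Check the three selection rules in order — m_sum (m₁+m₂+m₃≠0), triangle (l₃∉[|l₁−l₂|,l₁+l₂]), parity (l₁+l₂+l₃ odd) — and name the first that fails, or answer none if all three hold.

azimuthal sum: -1 − 1 + 2 = 0  ✓
6 ≤ 5 ≤ 8 (triangle on l)  ✗
L = 1 + 7 + 5 = 13 (odd)

triangle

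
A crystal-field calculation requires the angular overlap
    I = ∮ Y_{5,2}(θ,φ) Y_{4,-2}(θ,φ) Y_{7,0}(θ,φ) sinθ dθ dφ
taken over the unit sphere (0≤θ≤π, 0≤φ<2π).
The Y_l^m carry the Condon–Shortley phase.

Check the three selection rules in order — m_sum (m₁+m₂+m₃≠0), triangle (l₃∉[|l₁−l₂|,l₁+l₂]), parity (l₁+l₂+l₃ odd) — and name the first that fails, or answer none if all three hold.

m₁+m₂+m₃ = 2 − 2 + 0 = 0  ✓
triangle: |5−4|=1 ≤ l₃=7 ≤ 5+4=9  ✓
parity: l₁+l₂+l₃ = 16 is even  ✓

none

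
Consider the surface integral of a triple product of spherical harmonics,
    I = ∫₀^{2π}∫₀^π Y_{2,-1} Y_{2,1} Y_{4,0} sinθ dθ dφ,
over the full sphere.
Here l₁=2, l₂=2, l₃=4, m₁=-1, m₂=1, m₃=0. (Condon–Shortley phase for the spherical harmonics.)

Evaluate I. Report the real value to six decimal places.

m-sum 0 ✓  L=8 even ✓  0≤4≤4 ✓
Π(2lᵢ+1) = 5×5×9 = 225
triangle coeff Δ(2,2,4) = 1/630
Σ_t [0,0]: t=0:+1/16 = 1/16
(3j)²=2/35 [(2 2 4; 0 0 0)], sign=+1
Σ_t [0,0]: t=0:+1/36 = 1/36
(3j)²=8/315 [(2 2 4; -1 1 0)], sign=+1
⇒ 4πI² = 16/49
I = (+1)√(16/49/(4π)) = 0.16119702

0.161197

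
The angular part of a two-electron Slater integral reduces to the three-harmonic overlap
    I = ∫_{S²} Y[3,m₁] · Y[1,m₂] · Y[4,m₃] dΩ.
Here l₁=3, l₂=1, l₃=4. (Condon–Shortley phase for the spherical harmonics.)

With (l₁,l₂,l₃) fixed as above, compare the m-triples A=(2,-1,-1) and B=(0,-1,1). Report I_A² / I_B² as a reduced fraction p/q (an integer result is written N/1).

3/10

Shared (l₁,l₂,l₃)=(3,1,4): N and (l;000)² cancel in I_A²/I_B².
A: Δ = 0!·6!·2!/9! = 1/252; Racah Σ t=0..0: t=0:+1/240 = 1/240; ⇒ 3j(3 1 4; 2 -1 -1)² = 1/84, sgn -1
B: Δ = 0!·6!·2!/9! = 1/252; Racah Σ t=0..0: t=0:+1/72 = 1/72; ⇒ 3j(3 1 4; 0 -1 1)² = 5/126, sgn -1
I_A²/I_B² = (1/84)/(5/126) = 3/10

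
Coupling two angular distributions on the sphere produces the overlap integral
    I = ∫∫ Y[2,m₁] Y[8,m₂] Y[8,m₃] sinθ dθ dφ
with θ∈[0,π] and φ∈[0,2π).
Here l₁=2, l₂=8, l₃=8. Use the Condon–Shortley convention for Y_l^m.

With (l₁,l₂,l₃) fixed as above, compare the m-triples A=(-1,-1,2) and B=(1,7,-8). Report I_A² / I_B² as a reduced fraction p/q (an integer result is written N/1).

7/40

Shared (l₁,l₂,l₃)=(2,8,8): N and (l;000)² cancel in I_A²/I_B².
A: Δ = 2!·2!·14!/19! = 1/348840; Racah Σ t=1..2: t=1:−1/58060800 t=2:+1/87091200 = -1/174182400; ⇒ 3j(2 8 8; -1 -1 2)² = 7/2584, sgn -1
B: Δ = 2!·2!·14!/19! = 1/348840; Racah Σ t=1..1: t=1:−1/174356582400 = -1/174356582400; ⇒ 3j(2 8 8; 1 7 -8)² = 5/323, sgn -1
I_A²/I_B² = (7/2584)/(5/323) = 7/40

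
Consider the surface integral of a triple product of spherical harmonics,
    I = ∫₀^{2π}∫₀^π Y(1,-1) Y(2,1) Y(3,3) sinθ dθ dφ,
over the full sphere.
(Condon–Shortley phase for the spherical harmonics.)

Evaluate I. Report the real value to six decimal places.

0.000000

m-sum = -1 + 1 + 3 = 3 ≠ 0 ⇒ I = 0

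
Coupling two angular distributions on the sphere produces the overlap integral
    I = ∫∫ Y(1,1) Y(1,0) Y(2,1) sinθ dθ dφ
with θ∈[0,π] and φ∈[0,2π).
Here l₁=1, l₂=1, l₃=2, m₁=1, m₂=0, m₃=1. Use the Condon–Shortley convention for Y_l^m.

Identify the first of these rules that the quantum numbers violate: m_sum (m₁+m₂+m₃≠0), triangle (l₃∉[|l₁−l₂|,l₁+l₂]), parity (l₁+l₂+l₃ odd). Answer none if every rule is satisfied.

m_sum

m₁+m₂+m₃ = 1 + 0 + 1 = 2  ✗
triangle: |1−1|=0 ≤ l₃=2 ≤ 1+1=2
parity: l₁+l₂+l₃ = 4 is even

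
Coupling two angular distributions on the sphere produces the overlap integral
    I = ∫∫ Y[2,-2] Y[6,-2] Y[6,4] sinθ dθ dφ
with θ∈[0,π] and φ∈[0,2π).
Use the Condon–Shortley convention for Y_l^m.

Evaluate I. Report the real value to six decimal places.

Checks pass: Σm=0; 14 even; l₃=6∈[4,8].
(2·2+1)(2·6+1)(2·6+1) = 845
Δ: 2! 2! 10! / 15! → 1/90090
sum: t=0:+1/69120 t=1:−1/14400 t=2:+1/69120 = -7/172800
3j²(2 6 6; 0 0 0) = Δ·Π!·Σ² = 14/715  (sign -1)
sum: t=2:+1/322560 = 1/322560
3j²(2 6 6; -2 -2 4) = Δ·Π!·Σ² = 18/1001  (sign +1)
combine: 4πI² = 845·14/715·18/1001 = 36/121
take √, sign -1: I = -0.15386989

-0.153870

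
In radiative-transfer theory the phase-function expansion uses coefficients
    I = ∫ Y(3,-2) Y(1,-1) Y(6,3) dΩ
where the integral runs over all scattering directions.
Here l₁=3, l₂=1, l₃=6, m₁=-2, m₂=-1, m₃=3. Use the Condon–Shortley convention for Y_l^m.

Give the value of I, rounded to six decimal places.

l₃=6 ∉ [2,4] — triangle fails ⇒ I = 0

0.000000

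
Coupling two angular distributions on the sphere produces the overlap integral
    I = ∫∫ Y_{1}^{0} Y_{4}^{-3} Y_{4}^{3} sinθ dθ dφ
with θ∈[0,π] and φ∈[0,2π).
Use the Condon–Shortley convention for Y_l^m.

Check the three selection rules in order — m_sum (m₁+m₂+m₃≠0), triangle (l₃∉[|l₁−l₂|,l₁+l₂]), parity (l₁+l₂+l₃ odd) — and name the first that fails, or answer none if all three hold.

Σmᵢ = 0  ✓
l₃∈[|l₁−l₂|,l₁+l₂]=[3,5], have l₃=4  ✓
Σlᵢ = 9 ⇒ odd  ✗

parity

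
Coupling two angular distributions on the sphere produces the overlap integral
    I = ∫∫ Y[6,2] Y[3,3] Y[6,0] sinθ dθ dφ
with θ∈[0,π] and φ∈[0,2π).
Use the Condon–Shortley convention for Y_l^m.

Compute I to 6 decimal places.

0.000000

m-sum = 2 + 3 + 0 = 5 ≠ 0 ⇒ I = 0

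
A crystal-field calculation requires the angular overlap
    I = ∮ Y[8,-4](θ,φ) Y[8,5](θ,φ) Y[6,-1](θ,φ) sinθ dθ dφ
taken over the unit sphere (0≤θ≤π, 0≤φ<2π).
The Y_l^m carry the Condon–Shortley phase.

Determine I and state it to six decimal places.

Checks pass: Σm=0; 22 even; l₃=6∈[0,16].
(2·8+1)(2·8+1)(2·6+1) = 3757
Δ: 10! 6! 6! / 23! → 1/13742520792
sum: t=2:+1/41803776000 t=3:−1/435456000 t=4:+1/39813120 t=5:−1/18662400 t=6:+1/39813120 t=7:−1/435456000 t=8:+1/41803776000 = -11/1393459200
3j²(8 8 6; 0 0 0) = Δ·Π!·Σ² = 600/96577  (sign -1)
sum: t=7:−1/2612736000 t=8:+1/464486400 t=9:−1/627056640 t=10:+1/6270566400 = 1/2985984000
3j²(8 8 6; -4 5 -1) = Δ·Π!·Σ² = 63/29716  (sign -1)
combine: 4πI² = 3757·600/96577·63/29716 = 9450/190969
take √, sign +1: I = 0.06275228

0.062752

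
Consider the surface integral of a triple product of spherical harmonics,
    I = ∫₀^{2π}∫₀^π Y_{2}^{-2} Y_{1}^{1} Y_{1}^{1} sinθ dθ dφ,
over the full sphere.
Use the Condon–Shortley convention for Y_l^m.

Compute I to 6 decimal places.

0.309019

Rules hold: Σm=0, L=4 even, 1≤1≤3.
N = 5·3·3 = 45
Δ = 2!·2!·0!/5! = 1/30
Racah Σ t=1..1: t=1:−1/1 = -1/1
⇒ 3j(2 1 1; 0 0 0)² = 2/15, sgn +1
Racah Σ t=2..2: t=2:+1/4 = 1/4
⇒ 3j(2 1 1; -2 1 1)² = 1/5, sgn +1
4πI² = N·(3j₀)²·(3jₘ)² = 6/5
I = +1·√(1.2/4π) = 0.30901936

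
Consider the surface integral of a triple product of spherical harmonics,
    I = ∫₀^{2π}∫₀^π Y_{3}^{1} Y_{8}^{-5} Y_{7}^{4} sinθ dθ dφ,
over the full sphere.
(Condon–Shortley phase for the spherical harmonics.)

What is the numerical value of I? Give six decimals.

-0.120760

Checks pass: Σm=0; 18 even; l₃=7∈[5,11].
(2·3+1)(2·8+1)(2·7+1) = 1785
Δ: 4! 2! 12! / 19! → 1/5290740
sum: t=1:−1/7257600 t=2:+1/2073600 t=3:−1/7257600 = 1/4838400
3j²(3 8 7; 0 0 0) = Δ·Π!·Σ² = 252/20995  (sign -1)
sum: t=0:+1/104509440 t=1:−1/43545600 t=2:+1/319334400 = -59/5748019200
3j²(3 8 7; 1 -5 4) = Δ·Π!·Σ² = 3481/406980  (sign +1)
combine: 4πI² = 1785·252/20995·3481/406980 = 73101/398905
take √, sign -1: I = -0.12075969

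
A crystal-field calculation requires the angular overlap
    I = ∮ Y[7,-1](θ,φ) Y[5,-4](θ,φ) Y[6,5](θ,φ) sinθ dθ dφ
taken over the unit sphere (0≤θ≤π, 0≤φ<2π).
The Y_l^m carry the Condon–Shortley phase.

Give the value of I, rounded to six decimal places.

-0.122102

Rules hold: Σm=0, L=18 even, 2≤6≤12.
N = 15·11·13 = 2145
Δ = 6!·8!·4!/19! = 1/174594420
Racah Σ t=1..5: t=1:−1/4147200 t=2:+1/207360 t=3:−1/82944 t=4:+1/207360 t=5:−1/4147200 = -1/345600
⇒ 3j(7 5 6; 0 0 0)² = 420/46189, sgn -1
Racah Σ t=0..1: t=0:+1/174182400 t=1:−1/14515200 = -11/174182400
⇒ 3j(7 5 6; -1 -4 5)² = 121/12597, sgn +1
4πI² = N·(3j₀)²·(3jₘ)² = 254100/1356277
I = -1·√(0.187351/4π) = -0.12210212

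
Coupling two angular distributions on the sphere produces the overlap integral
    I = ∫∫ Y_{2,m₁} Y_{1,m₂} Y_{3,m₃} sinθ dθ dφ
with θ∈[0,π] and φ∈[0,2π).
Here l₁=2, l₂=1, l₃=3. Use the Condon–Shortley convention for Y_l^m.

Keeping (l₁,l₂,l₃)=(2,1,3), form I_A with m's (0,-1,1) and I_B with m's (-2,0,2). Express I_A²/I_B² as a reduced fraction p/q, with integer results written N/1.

Shared (l₁,l₂,l₃)=(2,1,3): N and (l;000)² cancel in I_A²/I_B².
A: Δ = 0!·4!·2!/7! = 1/105; Racah Σ t=0..0: t=0:+1/8 = 1/8; ⇒ 3j(2 1 3; 0 -1 1)² = 2/35, sgn +1
B: Δ = 0!·4!·2!/7! = 1/105; Racah Σ t=0..0: t=0:+1/24 = 1/24; ⇒ 3j(2 1 3; -2 0 2)² = 1/21, sgn -1
I_A²/I_B² = (2/35)/(1/21) = 6/5

6/5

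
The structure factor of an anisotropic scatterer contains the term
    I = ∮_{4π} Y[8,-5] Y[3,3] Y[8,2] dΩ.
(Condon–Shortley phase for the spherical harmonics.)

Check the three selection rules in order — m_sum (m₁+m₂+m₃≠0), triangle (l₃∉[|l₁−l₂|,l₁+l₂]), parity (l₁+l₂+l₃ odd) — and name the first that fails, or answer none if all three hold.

azimuthal sum: -5 + 3 + 2 = 0  ✓
5 ≤ 8 ≤ 11 (triangle on l)  ✓
L = 8 + 3 + 8 = 19 (odd)  ✗

parity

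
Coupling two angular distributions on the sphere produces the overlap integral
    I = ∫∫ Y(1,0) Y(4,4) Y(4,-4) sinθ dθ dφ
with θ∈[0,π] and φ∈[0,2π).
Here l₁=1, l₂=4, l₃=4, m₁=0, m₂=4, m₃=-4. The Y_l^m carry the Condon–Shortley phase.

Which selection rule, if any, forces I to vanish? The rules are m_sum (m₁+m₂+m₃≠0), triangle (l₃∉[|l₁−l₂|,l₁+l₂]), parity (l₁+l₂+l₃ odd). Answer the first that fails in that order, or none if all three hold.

parity

azimuthal sum: 0 + 4 − 4 = 0  ✓
3 ≤ 4 ≤ 5 (triangle on l)  ✓
L = 1 + 4 + 4 = 9 (odd)  ✗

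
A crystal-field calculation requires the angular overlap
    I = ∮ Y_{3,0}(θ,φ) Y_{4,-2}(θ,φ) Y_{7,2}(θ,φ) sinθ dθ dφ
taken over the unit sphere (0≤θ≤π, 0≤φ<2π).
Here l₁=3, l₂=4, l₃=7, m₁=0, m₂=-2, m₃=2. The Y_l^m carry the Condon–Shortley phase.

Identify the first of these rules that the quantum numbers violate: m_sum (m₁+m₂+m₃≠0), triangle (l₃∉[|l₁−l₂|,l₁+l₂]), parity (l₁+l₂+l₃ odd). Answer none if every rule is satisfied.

azimuthal sum: 0 − 2 + 2 = 0  ✓
1 ≤ 7 ≤ 7 (triangle on l)  ✓
L = 3 + 4 + 7 = 14 (even)  ✓

none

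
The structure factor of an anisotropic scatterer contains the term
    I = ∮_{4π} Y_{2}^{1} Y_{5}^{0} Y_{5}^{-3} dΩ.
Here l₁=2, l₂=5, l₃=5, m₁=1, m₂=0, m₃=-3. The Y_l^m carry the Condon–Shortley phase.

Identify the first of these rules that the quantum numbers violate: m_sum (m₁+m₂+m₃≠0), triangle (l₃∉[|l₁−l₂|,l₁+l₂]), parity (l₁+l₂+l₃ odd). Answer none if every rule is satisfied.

m_sum

azimuthal sum: 1 + 0 − 3 = -2  ✗
3 ≤ 5 ≤ 7 (triangle on l)
L = 2 + 5 + 5 = 12 (even)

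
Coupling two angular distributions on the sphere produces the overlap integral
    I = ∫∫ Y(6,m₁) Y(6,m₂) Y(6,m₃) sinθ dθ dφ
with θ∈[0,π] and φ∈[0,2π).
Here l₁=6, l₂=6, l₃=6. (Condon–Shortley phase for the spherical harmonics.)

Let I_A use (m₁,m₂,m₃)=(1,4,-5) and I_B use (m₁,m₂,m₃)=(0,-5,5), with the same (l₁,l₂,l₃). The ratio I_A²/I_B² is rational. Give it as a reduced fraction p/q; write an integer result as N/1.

Same 6,6,6: normalisation and zero-m 3j drop out of the ratio.
A: Δ: 6! 6! 6! / 19! → 1/325909584; sum: t=4:+1/4147200 t=5:−1/10368000 = 1/6912000; 3j²(6 6 6; 1 4 -5) = Δ·Π!·Σ² = 189/16796  (sign -1)
B: Δ: 6! 6! 6! / 19! → 1/325909584; sum: t=0:+1/62208000 t=1:−1/10368000 = -1/12441600; 3j²(6 6 6; 0 -5 5) = Δ·Π!·Σ² = 275/16796  (sign +1)
I_A²/I_B² = (189/16796)/(275/16796) = 189/275

189/275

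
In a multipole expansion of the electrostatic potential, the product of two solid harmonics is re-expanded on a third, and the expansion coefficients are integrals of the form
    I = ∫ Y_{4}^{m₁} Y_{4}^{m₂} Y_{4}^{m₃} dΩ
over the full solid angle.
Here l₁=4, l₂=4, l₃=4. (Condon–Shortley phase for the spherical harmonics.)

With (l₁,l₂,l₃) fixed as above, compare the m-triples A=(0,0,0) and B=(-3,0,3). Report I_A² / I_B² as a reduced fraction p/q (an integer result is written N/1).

36/49

l's match ⇒ only the (l;m) 3-j factors differ between A and B.
A: triangle coeff Δ(4,4,4) = 1/450450; Σ_t [0,4]: t=0:+1/13824 t=1:−1/216 t=2:+1/64 t=3:−1/216 t=4:+1/13824 = 5/768; (3j)²=18/1001 [(4 4 4; 0 0 0)], sign=+1
B: triangle coeff Δ(4,4,4) = 1/450450; Σ_t [3,4]: t=3:−1/864 t=4:+1/3456 = -1/1152; (3j)²=7/286 [(4 4 4; -3 0 3)], sign=+1
I_A²/I_B² = (18/1001)/(7/286) = 36/49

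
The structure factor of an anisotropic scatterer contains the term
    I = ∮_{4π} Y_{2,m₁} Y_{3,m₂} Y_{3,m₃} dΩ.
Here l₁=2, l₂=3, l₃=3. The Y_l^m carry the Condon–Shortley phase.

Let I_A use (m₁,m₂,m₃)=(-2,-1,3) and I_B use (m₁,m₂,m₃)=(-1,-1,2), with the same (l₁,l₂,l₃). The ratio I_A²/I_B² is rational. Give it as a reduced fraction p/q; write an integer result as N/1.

Same 2,3,3: normalisation and zero-m 3j drop out of the ratio.
A: Δ: 2! 2! 4! / 9! → 1/3780; sum: t=2:+1/96 = 1/96; 3j²(2 3 3; -2 -1 3) = Δ·Π!·Σ² = 1/42  (sign +1)
B: Δ: 2! 2! 4! / 9! → 1/3780; sum: t=1:−1/12 t=2:+1/48 = -1/16; 3j²(2 3 3; -1 -1 2) = Δ·Π!·Σ² = 1/28  (sign +1)
I_A²/I_B² = (1/42)/(1/28) = 2/3

2/3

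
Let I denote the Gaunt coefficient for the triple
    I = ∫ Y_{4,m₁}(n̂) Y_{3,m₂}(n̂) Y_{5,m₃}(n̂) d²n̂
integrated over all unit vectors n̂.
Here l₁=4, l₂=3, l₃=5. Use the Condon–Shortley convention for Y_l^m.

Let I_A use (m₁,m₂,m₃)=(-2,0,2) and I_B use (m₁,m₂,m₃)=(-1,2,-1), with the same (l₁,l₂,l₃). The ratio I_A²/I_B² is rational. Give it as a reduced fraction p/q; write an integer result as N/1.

84/3125

Shared (l₁,l₂,l₃)=(4,3,5): N and (l;000)² cancel in I_A²/I_B².
A: Δ = 2!·6!·4!/13! = 1/180180; Racah Σ t=0..2: t=0:+1/8640 t=1:−1/480 t=2:+1/576 = -1/4320; ⇒ 3j(4 3 5; -2 0 2)² = 1/2145, sgn +1
B: Δ = 2!·6!·4!/13! = 1/180180; Racah Σ t=1..2: t=1:−1/1152 t=2:+1/432 = 5/3456; ⇒ 3j(4 3 5; -1 2 -1)² = 625/36036, sgn +1
I_A²/I_B² = (1/2145)/(625/36036) = 84/3125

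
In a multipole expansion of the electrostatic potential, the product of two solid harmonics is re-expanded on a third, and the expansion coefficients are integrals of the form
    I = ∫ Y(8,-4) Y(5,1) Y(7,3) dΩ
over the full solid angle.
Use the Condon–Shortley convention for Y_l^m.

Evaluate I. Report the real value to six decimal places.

0.057672

Checks pass: Σm=0; 20 even; l₃=7∈[3,13].
(2·8+1)(2·5+1)(2·7+1) = 2805
Δ: 6! 10! 4! / 21! → 1/814773960
sum: t=1:−1/87091200 t=2:+1/4976640 t=3:−1/2073600 t=4:+1/4976640 t=5:−1/87091200 = -1/9676800
3j²(8 5 7; 0 0 0) = Δ·Π!·Σ² = 360/46189  (sign +1)
sum: t=2:+1/4180377600 t=3:−1/78382080 t=4:+1/15482880 t=5:−1/21772800 t=6:+1/298598400 = 17/1791590400
3j²(8 5 7; -4 1 3) = Δ·Π!·Σ² = 17/8892  (sign +1)
combine: 4πI² = 2805·360/46189·17/8892 = 2550/61009
take √, sign +1: I = 0.05767242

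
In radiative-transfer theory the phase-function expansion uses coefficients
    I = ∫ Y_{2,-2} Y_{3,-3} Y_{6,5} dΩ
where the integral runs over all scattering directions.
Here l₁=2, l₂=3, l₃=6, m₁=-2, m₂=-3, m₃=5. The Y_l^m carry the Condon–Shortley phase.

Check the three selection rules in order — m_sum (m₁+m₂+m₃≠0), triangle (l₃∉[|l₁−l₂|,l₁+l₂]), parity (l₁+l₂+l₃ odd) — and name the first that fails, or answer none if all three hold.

azimuthal sum: -2 − 3 + 5 = 0  ✓
1 ≤ 6 ≤ 5 (triangle on l)  ✗
L = 2 + 3 + 6 = 11 (odd)

triangle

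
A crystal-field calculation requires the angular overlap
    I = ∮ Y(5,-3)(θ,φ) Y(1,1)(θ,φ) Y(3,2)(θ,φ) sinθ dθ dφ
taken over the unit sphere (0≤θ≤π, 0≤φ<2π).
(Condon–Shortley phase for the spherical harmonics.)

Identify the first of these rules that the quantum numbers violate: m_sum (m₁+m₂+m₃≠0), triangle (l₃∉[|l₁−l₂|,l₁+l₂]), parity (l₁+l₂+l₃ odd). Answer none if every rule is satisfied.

azimuthal sum: -3 + 1 + 2 = 0  ✓
4 ≤ 3 ≤ 6 (triangle on l)  ✗
L = 5 + 1 + 3 = 9 (odd)

triangle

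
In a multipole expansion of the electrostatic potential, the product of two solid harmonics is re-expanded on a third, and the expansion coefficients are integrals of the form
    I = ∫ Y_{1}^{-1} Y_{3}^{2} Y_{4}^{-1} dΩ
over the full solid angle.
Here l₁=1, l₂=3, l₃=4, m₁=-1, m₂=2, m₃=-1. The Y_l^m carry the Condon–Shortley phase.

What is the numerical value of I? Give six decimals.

-0.106622

Checks pass: Σm=0; 8 even; l₃=4∈[2,4].
(2·1+1)(2·3+1)(2·4+1) = 189
Δ: 0! 2! 6! / 9! → 1/252
sum: t=0:+1/36 = 1/36
3j²(1 3 4; 0 0 0) = Δ·Π!·Σ² = 4/63  (sign +1)
sum: t=0:+1/240 = 1/240
3j²(1 3 4; -1 2 -1) = Δ·Π!·Σ² = 1/84  (sign -1)
combine: 4πI² = 189·4/63·1/84 = 1/7
take √, sign -1: I = -0.10662181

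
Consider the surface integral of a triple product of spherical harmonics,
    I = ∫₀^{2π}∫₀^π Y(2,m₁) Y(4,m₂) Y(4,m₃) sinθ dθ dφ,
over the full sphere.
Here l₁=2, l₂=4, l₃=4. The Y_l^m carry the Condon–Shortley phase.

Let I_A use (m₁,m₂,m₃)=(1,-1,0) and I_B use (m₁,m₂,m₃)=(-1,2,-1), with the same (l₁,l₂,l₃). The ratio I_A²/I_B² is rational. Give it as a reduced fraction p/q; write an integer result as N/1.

l's match ⇒ only the (l;m) 3-j factors differ between A and B.
A: triangle coeff Δ(2,4,4) = 1/13860; Σ_t [0,1]: t=0:+1/72 t=1:−1/96 = 1/288; (3j)²=1/462 [(2 4 4; 1 -1 0)], sign=+1
B: triangle coeff Δ(2,4,4) = 1/13860; Σ_t [1,2]: t=1:−1/240 t=2:+1/96 = 1/160; (3j)²=27/1540 [(2 4 4; -1 2 -1)], sign=-1
I_A²/I_B² = (1/462)/(27/1540) = 10/81

10/81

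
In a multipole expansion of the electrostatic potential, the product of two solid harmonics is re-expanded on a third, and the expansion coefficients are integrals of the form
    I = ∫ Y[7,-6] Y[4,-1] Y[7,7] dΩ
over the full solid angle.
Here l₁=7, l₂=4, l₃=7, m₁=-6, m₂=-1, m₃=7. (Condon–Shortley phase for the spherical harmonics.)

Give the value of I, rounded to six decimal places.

Checks pass: Σm=0; 18 even; l₃=7∈[3,11].
(2·7+1)(2·4+1)(2·7+1) = 2025
Δ: 4! 10! 4! / 19! → 1/58198140
sum: t=0:+1/17418240 t=1:−1/622080 t=2:+1/230400 t=3:−1/622080 t=4:+1/17418240 = 1/806400
3j²(7 4 7; 0 0 0) = Δ·Π!·Σ² = 2268/230945  (sign -1)
sum: t=3:−1/522547200 = -1/522547200
3j²(7 4 7; -6 -1 7) = Δ·Π!·Σ² = 143/5814  (sign -1)
combine: 4πI² = 2025·2268/230945·143/5814 = 51030/104329
take √, sign +1: I = 0.19729012

0.197290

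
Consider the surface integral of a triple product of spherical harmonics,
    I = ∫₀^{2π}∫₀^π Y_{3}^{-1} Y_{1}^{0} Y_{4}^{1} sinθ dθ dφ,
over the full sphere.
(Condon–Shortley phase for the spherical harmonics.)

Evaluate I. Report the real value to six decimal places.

m-sum 0 ✓  L=8 even ✓  2≤4≤4 ✓
Π(2lᵢ+1) = 7×3×9 = 189
triangle coeff Δ(3,1,4) = 1/252
Σ_t [0,0]: t=0:+1/36 = 1/36
(3j)²=4/63 [(3 1 4; 0 0 0)], sign=+1
Σ_t [0,0]: t=0:+1/48 = 1/48
(3j)²=5/84 [(3 1 4; -1 0 1)], sign=-1
⇒ 4πI² = 5/7
I = (-1)√(5/7/(4π)) = -0.23841361

-0.238414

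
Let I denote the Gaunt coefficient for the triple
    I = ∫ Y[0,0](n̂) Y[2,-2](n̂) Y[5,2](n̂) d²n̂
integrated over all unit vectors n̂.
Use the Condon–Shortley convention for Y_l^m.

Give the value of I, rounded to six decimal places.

triangle: need 2≤l₃≤2, have 5; I=0

0.000000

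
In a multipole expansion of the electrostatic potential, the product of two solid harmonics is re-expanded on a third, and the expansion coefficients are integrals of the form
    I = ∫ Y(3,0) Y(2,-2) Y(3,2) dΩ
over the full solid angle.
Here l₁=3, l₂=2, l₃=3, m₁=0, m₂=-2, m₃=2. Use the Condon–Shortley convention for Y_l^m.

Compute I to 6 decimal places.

-0.188063

Rules hold: Σm=0, L=8 even, 1≤3≤5.
N = 7·5·7 = 245
Δ = 2!·4!·2!/9! = 1/3780
Racah Σ t=0..2: t=0:+1/24 t=1:−1/4 t=2:+1/24 = -1/6
⇒ 3j(3 2 3; 0 0 0)² = 4/105, sgn +1
Racah Σ t=0..0: t=0:+1/24 = 1/24
⇒ 3j(3 2 3; 0 -2 2)² = 1/21, sgn -1
4πI² = N·(3j₀)²·(3jₘ)² = 4/9
I = -1·√(0.444444/4π) = -0.18806319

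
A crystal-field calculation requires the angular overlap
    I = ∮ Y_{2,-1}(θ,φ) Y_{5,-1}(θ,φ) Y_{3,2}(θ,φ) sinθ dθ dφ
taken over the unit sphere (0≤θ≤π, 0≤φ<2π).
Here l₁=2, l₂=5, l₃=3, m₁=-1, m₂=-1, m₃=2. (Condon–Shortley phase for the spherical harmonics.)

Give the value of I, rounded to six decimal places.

Rules hold: Σm=0, L=10 even, 3≤3≤7.
N = 5·11·7 = 385
Δ = 4!·0!·6!/11! = 1/2310
Racah Σ t=2..2: t=2:+1/144 = 1/144
⇒ 3j(2 5 3; 0 0 0)² = 10/231, sgn -1
Racah Σ t=3..3: t=3:−1/720 = -1/720
⇒ 3j(2 5 3; -1 -1 2)² = 4/385, sgn +1
4πI² = N·(3j₀)²·(3jₘ)² = 40/231
I = -1·√(0.17316/4π) = -0.11738675

-0.117387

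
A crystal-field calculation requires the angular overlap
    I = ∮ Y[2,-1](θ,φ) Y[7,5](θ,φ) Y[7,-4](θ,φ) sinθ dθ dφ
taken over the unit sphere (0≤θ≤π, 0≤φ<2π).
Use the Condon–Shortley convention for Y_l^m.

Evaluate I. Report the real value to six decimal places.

m-sum 0 ✓  L=16 even ✓  5≤7≤9 ✓
Π(2lᵢ+1) = 5×15×15 = 1125
triangle coeff Δ(2,7,7) = 1/185640
Σ_t [0,2]: t=0:+1/2419200 t=1:−1/518400 t=2:+1/2419200 = -1/907200
(3j)²=56/3315 [(2 7 7; 0 0 0)], sign=+1
Σ_t [1,2]: t=1:−1/79833600 t=2:+1/14515200 = 1/17740800
(3j)²=729/30940 [(2 7 7; -1 5 -4)], sign=-1
⇒ 4πI² = 21870/48841
I = (-1)√(21870/48841/(4π)) = -0.18876748

-0.188767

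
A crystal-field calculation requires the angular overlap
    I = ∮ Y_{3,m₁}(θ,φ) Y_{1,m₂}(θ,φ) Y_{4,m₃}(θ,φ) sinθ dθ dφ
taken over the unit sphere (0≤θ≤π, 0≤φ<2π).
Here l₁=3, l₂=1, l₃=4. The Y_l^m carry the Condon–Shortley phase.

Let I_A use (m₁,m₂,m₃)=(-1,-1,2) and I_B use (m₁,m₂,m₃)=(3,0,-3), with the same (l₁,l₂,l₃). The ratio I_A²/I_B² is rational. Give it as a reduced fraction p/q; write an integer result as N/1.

l's match ⇒ only the (l;m) 3-j factors differ between A and B.
A: triangle coeff Δ(3,1,4) = 1/252; Σ_t [0,0]: t=0:+1/96 = 1/96; (3j)²=5/84 [(3 1 4; -1 -1 2)], sign=+1
B: triangle coeff Δ(3,1,4) = 1/252; Σ_t [0,0]: t=0:+1/720 = 1/720; (3j)²=1/36 [(3 1 4; 3 0 -3)], sign=-1
I_A²/I_B² = (5/84)/(1/36) = 15/7

15/7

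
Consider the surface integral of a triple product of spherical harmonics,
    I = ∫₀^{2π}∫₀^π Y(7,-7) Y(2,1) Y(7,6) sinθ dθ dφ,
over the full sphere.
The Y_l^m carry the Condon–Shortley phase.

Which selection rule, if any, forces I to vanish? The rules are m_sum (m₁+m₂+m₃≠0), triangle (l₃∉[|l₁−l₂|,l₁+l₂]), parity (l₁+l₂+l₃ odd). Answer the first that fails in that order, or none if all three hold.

Σmᵢ = 0  ✓
l₃∈[|l₁−l₂|,l₁+l₂]=[5,9], have l₃=7  ✓
Σlᵢ = 16 ⇒ even  ✓

none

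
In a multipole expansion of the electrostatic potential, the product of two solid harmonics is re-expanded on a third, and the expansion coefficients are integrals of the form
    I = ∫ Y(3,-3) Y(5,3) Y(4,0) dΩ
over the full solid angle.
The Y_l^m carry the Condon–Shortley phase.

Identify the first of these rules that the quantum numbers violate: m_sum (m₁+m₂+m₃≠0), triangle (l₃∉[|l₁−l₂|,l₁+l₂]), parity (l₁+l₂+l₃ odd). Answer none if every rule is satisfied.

m₁+m₂+m₃ = -3 + 3 + 0 = 0  ✓
triangle: |3−5|=2 ≤ l₃=4 ≤ 3+5=8  ✓
parity: l₁+l₂+l₃ = 12 is even  ✓

none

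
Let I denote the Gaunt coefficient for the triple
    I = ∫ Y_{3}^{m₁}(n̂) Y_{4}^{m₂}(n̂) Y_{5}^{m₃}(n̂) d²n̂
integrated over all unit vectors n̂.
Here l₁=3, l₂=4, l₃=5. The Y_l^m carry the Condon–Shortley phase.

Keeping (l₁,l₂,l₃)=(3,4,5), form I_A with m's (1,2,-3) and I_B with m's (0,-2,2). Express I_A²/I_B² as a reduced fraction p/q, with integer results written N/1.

Shared (l₁,l₂,l₃)=(3,4,5): N and (l;000)² cancel in I_A²/I_B².
A: Δ = 2!·4!·6!/13! = 1/180180; Racah Σ t=0..2: t=0:+1/5760 t=1:−1/720 t=2:+1/2304 = -1/1280; ⇒ 3j(3 4 5; 1 2 -3)² = 27/1430, sgn -1
B: Δ = 2!·4!·6!/13! = 1/180180; Racah Σ t=0..2: t=0:+1/576 t=1:−1/480 t=2:+1/8640 = -1/4320; ⇒ 3j(3 4 5; 0 -2 2)² = 1/2145, sgn +1
I_A²/I_B² = (27/1430)/(1/2145) = 81/2

81/2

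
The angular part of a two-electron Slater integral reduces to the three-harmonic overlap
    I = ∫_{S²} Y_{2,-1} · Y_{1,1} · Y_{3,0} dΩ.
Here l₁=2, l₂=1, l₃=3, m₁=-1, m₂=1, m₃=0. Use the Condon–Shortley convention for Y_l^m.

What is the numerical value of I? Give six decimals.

0.143048

m-sum 0 ✓  L=6 even ✓  1≤3≤3 ✓
Π(2lᵢ+1) = 5×3×7 = 105
triangle coeff Δ(2,1,3) = 1/105
Σ_t [0,0]: t=0:+1/4 = 1/4
(3j)²=3/35 [(2 1 3; 0 0 0)], sign=-1
Σ_t [0,0]: t=0:+1/12 = 1/12
(3j)²=1/35 [(2 1 3; -1 1 0)], sign=-1
⇒ 4πI² = 9/35
I = (+1)√(9/35/(4π)) = 0.14304817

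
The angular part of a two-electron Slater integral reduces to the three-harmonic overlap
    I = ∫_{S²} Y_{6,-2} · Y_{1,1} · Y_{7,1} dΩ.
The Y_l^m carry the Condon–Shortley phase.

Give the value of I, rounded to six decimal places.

Checks pass: Σm=0; 14 even; l₃=7∈[5,7].
(2·6+1)(2·1+1)(2·7+1) = 585
Δ: 0! 12! 2! / 15! → 1/1365
sum: t=0:+1/518400 = 1/518400
3j²(6 1 7; 0 0 0) = Δ·Π!·Σ² = 7/195  (sign -1)
sum: t=0:+1/1935360 = 1/1935360
3j²(6 1 7; -2 1 1) = Δ·Π!·Σ² = 1/91  (sign +1)
combine: 4πI² = 585·7/195·1/91 = 3/13
take √, sign -1: I = -0.13551395

-0.135514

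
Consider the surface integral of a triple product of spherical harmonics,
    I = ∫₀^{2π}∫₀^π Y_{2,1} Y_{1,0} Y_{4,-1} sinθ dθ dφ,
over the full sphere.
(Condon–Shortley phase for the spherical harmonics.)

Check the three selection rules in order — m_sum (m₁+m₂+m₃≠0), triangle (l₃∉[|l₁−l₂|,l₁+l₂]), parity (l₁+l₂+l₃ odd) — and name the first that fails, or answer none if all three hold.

triangle

m₁+m₂+m₃ = 1 + 0 − 1 = 0  ✓
triangle: |2−1|=1 ≤ l₃=4 ≤ 2+1=3  ✗
parity: l₁+l₂+l₃ = 7 is odd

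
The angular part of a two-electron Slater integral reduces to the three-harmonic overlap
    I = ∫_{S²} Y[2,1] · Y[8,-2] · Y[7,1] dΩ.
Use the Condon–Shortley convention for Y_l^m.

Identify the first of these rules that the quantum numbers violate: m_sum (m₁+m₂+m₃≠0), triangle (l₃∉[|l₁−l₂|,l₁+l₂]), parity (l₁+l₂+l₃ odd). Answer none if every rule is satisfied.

Σmᵢ = 0  ✓
l₃∈[|l₁−l₂|,l₁+l₂]=[6,10], have l₃=7  ✓
Σlᵢ = 17 ⇒ odd  ✗

parity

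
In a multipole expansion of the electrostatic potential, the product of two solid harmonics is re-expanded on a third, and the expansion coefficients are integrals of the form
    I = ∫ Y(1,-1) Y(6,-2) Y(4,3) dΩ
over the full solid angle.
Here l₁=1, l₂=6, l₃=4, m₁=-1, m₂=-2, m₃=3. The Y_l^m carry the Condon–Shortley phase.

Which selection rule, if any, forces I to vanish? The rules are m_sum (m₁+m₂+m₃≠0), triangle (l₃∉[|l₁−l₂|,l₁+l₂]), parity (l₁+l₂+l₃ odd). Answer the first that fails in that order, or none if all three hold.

triangle

m₁+m₂+m₃ = -1 − 2 + 3 = 0  ✓
triangle: |1−6|=5 ≤ l₃=4 ≤ 1+6=7  ✗
parity: l₁+l₂+l₃ = 11 is odd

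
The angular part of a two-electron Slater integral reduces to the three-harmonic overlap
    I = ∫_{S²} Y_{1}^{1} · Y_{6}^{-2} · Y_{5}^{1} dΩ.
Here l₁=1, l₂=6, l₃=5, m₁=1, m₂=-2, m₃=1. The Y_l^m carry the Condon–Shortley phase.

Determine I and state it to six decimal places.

0.216205

m-sum 0 ✓  L=12 even ✓  5≤5≤7 ✓
Π(2lᵢ+1) = 3×13×11 = 429
triangle coeff Δ(1,6,5) = 1/858
Σ_t [1,1]: t=1:−1/14400 = -1/14400
(3j)²=6/143 [(1 6 5; 0 0 0)], sign=+1
Σ_t [0,0]: t=0:+1/34560 = 1/34560
(3j)²=14/429 [(1 6 5; 1 -2 1)], sign=+1
⇒ 4πI² = 84/143
I = (+1)√(84/143/(4π)) = 0.21620548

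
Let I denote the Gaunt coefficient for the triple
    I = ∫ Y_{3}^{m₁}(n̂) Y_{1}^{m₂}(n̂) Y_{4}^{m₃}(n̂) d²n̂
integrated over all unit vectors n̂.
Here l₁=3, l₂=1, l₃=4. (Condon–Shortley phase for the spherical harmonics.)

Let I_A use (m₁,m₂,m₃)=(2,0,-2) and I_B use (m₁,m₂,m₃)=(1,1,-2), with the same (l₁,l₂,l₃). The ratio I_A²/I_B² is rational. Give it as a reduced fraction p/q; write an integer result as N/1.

l's match ⇒ only the (l;m) 3-j factors differ between A and B.
A: triangle coeff Δ(3,1,4) = 1/252; Σ_t [0,0]: t=0:+1/120 = 1/120; (3j)²=1/21 [(3 1 4; 2 0 -2)], sign=+1
B: triangle coeff Δ(3,1,4) = 1/252; Σ_t [0,0]: t=0:+1/96 = 1/96; (3j)²=5/84 [(3 1 4; 1 1 -2)], sign=+1
I_A²/I_B² = (1/21)/(5/84) = 4/5

4/5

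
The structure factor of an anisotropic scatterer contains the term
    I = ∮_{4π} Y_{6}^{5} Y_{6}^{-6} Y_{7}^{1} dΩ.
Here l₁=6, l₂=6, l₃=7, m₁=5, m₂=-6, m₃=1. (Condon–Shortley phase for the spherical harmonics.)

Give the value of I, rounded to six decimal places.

0.000000

Σlᵢ=19 odd — θ-integrand is odd under cosθ→−cosθ; I=0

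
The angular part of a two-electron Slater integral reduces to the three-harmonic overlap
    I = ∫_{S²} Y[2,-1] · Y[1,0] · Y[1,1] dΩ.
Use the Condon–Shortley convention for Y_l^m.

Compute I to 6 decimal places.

m-sum 0 ✓  L=4 even ✓  1≤1≤3 ✓
Π(2lᵢ+1) = 5×3×3 = 45
triangle coeff Δ(2,1,1) = 1/30
Σ_t [1,1]: t=1:−1/1 = -1/1
(3j)²=2/15 [(2 1 1; 0 0 0)], sign=+1
Σ_t [1,1]: t=1:−1/2 = -1/2
(3j)²=1/10 [(2 1 1; -1 0 1)], sign=-1
⇒ 4πI² = 3/5
I = (-1)√(3/5/(4π)) = -0.21850969

-0.218510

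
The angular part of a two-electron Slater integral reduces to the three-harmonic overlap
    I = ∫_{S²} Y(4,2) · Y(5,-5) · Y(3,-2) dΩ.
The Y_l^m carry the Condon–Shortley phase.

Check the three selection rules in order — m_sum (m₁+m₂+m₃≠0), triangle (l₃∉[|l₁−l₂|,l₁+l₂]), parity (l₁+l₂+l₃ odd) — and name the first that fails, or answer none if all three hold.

m_sum

m₁+m₂+m₃ = 2 − 5 − 2 = -5  ✗
triangle: |4−5|=1 ≤ l₃=3 ≤ 4+5=9
parity: l₁+l₂+l₃ = 12 is even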